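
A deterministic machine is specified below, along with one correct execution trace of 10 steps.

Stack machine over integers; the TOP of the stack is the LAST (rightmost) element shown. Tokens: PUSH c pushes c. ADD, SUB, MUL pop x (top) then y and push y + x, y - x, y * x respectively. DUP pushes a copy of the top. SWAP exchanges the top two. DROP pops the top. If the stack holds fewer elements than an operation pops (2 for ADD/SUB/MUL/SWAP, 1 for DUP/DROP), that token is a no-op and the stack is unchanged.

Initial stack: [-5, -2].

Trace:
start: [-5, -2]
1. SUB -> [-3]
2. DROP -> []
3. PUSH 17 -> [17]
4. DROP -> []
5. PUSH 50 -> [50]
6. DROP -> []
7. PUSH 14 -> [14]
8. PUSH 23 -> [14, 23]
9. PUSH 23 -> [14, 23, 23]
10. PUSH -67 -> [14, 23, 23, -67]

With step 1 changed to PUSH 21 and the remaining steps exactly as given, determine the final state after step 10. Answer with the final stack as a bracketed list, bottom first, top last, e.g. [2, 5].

[-5, -2, 14, 23, 23, -67]

(re-executing from step 1 with the substitution; state before step 1: [-5, -2])
1. PUSH 21 -> [-5, -2, 21]
2. DROP -> [-5, -2]
3. PUSH 17 -> [-5, -2, 17]
4. DROP -> [-5, -2]
5. PUSH 50 -> [-5, -2, 50]
6. DROP -> [-5, -2]
7. PUSH 14 -> [-5, -2, 14]
8. PUSH 23 -> [-5, -2, 14, 23]
9. PUSH 23 -> [-5, -2, 14, 23, 23]
10. PUSH -67 -> [-5, -2, 14, 23, 23, -67]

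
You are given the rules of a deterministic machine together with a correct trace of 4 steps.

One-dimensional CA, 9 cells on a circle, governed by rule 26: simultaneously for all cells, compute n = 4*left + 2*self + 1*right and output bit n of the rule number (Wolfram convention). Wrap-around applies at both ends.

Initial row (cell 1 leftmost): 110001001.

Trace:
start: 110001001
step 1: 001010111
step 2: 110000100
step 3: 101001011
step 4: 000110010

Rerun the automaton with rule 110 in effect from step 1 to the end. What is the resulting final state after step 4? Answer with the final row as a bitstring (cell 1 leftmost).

110100000

(re-executing steps 1..4 under rule 110; state before step 1: 110001001)
step 1: 010011011
step 2: 110111111
step 3: 011100000
step 4: 110100000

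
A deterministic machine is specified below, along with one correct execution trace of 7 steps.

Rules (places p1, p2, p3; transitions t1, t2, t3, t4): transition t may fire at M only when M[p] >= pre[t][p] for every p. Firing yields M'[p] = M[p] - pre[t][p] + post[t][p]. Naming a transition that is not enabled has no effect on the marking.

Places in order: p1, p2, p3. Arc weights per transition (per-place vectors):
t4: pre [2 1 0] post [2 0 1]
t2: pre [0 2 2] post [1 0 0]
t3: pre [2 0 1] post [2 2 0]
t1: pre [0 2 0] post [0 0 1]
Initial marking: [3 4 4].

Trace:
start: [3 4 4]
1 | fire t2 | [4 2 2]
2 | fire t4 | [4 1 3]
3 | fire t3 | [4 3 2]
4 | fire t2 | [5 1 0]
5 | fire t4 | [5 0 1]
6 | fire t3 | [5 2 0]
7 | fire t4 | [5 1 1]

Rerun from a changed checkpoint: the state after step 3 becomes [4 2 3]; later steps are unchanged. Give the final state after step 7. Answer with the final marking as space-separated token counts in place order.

state after step 3 := [4 2 3]
4 | fire t2 | [5 0 1]
5 | fire t4 | [5 0 1]
6 | fire t3 | [5 2 0]
7 | fire t4 | [5 1 1]

5 1 1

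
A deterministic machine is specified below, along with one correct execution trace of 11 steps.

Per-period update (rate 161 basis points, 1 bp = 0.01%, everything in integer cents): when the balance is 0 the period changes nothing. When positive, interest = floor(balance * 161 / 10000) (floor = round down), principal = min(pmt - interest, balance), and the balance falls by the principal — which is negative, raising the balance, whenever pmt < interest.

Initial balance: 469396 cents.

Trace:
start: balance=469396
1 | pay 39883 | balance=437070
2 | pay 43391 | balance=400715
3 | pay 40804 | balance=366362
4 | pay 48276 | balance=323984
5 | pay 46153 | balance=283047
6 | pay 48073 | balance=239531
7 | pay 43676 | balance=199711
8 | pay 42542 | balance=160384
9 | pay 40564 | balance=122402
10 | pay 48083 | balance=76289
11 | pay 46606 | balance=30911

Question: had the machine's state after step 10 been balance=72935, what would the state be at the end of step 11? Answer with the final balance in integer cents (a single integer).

state after step 10 := balance=72935
11 | pay 46606 | balance=27503

27503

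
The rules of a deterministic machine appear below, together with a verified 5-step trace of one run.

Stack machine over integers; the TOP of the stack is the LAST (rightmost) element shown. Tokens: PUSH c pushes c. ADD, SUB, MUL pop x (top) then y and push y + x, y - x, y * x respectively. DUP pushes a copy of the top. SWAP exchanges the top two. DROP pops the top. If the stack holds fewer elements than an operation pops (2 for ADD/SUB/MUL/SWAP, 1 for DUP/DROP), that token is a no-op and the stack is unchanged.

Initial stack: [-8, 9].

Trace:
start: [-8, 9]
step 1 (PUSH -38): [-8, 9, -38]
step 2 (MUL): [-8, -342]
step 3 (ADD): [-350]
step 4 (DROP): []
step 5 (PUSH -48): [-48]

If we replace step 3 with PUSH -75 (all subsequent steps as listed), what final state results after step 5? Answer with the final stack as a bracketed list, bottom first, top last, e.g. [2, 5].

(re-executing from step 3 with the substitution; state before step 3: [-8, -342])
step 3 (PUSH -75): [-8, -342, -75]
step 4 (DROP): [-8, -342]
step 5 (PUSH -48): [-8, -342, -48]

[-8, -342, -48]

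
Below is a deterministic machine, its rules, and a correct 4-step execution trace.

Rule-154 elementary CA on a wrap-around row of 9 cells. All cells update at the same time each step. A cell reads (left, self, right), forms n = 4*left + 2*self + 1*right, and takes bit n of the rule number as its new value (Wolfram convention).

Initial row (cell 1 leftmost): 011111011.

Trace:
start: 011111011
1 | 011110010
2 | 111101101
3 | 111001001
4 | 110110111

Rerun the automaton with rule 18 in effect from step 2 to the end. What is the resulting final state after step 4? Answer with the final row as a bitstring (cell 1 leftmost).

101101000

(re-executing steps 2..4 under rule 18; state before step 2: 011110010)
2 | 100001101
3 | 010010000
4 | 101101000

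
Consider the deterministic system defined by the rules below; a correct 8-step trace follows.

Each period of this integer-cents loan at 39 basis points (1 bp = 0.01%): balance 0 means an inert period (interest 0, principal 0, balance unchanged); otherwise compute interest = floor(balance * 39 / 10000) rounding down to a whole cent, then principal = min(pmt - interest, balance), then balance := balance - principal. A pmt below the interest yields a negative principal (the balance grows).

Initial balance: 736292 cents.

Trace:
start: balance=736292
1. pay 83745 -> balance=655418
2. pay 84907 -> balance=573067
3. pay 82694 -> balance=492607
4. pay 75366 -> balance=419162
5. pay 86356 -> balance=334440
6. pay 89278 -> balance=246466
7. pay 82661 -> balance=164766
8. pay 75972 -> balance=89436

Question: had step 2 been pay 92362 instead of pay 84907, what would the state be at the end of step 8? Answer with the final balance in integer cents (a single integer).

(re-executing from step 2 with the substitution; state before step 2: balance=655418)
2. pay 92362 -> balance=565612
3. pay 82694 -> balance=485123
4. pay 75366 -> balance=411648
5. pay 86356 -> balance=326897
6. pay 89278 -> balance=238893
7. pay 82661 -> balance=157163
8. pay 75972 -> balance=81803

81803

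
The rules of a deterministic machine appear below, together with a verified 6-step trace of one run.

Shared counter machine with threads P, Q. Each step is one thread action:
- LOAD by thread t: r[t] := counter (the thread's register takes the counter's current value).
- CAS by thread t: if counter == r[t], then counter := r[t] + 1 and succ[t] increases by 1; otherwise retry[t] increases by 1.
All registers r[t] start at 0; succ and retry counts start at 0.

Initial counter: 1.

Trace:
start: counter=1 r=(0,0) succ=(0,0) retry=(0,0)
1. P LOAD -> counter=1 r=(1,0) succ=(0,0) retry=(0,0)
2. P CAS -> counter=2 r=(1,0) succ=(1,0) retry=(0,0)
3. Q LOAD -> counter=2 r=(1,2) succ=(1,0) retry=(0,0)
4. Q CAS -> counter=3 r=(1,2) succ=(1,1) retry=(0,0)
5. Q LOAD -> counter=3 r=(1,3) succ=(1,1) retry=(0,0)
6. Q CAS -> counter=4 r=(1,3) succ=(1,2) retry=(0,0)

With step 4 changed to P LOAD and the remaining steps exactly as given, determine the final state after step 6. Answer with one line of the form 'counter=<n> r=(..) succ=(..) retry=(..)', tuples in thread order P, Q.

(re-executing from step 4 with the substitution; state before step 4: counter=2 r=(1,2) succ=(1,0) retry=(0,0))
4. P LOAD -> counter=2 r=(2,2) succ=(1,0) retry=(0,0)
5. Q LOAD -> counter=2 r=(2,2) succ=(1,0) retry=(0,0)
6. Q CAS -> counter=3 r=(2,2) succ=(1,1) retry=(0,0)

counter=3 r=(2,2) succ=(1,1) retry=(0,0)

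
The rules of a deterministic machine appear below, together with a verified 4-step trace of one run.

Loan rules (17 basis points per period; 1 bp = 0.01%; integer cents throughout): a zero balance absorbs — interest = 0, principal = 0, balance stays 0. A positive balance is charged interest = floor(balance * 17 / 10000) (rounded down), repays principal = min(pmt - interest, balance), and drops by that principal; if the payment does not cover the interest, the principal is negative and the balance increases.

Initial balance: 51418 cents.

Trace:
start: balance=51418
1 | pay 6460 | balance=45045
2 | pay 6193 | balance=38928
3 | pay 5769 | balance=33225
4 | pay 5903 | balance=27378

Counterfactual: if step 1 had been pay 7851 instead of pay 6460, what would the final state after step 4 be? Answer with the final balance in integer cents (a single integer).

(re-executing from step 1 with the substitution; state before step 1: balance=51418)
1 | pay 7851 | balance=43654
2 | pay 6193 | balance=37535
3 | pay 5769 | balance=31829
4 | pay 5903 | balance=25980

25980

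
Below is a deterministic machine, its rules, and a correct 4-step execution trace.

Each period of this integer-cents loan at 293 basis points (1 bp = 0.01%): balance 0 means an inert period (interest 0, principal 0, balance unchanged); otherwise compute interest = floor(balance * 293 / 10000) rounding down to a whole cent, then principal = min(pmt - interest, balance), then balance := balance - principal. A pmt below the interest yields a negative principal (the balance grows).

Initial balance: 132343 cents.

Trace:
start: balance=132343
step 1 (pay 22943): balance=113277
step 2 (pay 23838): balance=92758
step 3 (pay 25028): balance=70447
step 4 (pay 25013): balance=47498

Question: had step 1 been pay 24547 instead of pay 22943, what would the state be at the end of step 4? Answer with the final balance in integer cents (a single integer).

(re-executing from step 1 with the substitution; state before step 1: balance=132343)
step 1 (pay 24547): balance=111673
step 2 (pay 23838): balance=91107
step 3 (pay 25028): balance=68748
step 4 (pay 25013): balance=45749

45749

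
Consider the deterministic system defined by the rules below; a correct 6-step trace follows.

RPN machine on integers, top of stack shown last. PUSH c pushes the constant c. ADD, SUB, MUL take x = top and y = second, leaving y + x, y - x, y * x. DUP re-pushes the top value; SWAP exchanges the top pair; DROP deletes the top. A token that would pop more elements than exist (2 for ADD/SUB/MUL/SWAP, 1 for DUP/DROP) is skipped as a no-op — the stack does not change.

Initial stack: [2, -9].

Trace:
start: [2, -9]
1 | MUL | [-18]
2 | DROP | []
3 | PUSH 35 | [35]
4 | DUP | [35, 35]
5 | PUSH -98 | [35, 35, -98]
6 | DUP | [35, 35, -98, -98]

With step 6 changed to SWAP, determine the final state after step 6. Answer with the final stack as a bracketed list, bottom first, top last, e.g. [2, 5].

(re-executing from step 6 with the substitution; state before step 6: [35, 35, -98])
6 | SWAP | [35, -98, 35]

[35, -98, 35]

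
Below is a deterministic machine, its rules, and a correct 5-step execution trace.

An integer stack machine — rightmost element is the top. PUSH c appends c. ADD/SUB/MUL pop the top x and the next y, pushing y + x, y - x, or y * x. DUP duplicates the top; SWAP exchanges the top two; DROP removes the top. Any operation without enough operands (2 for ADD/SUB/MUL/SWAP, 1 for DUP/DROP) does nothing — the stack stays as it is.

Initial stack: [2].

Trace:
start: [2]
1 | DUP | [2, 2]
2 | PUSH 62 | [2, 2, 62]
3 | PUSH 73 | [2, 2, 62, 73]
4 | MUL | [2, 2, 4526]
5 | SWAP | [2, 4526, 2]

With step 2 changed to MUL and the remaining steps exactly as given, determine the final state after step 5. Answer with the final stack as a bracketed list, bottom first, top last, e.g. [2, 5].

(re-executing from step 2 with the substitution; state before step 2: [2, 2])
2 | MUL | [4]
3 | PUSH 73 | [4, 73]
4 | MUL | [292]
5 | SWAP | [292]

[292]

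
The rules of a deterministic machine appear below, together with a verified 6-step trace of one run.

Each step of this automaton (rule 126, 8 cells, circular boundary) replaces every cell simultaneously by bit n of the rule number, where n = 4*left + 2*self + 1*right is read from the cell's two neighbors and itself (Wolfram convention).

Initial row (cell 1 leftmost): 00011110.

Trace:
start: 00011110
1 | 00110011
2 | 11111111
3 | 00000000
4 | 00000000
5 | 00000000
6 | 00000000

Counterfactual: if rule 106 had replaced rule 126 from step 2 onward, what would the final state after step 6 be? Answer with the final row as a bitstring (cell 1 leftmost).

(re-executing steps 2..6 under rule 106; state before step 2: 00110011)
2 | 01110111
3 | 11011101
4 | 01110111
5 | 11011101
6 | 01110111

01110111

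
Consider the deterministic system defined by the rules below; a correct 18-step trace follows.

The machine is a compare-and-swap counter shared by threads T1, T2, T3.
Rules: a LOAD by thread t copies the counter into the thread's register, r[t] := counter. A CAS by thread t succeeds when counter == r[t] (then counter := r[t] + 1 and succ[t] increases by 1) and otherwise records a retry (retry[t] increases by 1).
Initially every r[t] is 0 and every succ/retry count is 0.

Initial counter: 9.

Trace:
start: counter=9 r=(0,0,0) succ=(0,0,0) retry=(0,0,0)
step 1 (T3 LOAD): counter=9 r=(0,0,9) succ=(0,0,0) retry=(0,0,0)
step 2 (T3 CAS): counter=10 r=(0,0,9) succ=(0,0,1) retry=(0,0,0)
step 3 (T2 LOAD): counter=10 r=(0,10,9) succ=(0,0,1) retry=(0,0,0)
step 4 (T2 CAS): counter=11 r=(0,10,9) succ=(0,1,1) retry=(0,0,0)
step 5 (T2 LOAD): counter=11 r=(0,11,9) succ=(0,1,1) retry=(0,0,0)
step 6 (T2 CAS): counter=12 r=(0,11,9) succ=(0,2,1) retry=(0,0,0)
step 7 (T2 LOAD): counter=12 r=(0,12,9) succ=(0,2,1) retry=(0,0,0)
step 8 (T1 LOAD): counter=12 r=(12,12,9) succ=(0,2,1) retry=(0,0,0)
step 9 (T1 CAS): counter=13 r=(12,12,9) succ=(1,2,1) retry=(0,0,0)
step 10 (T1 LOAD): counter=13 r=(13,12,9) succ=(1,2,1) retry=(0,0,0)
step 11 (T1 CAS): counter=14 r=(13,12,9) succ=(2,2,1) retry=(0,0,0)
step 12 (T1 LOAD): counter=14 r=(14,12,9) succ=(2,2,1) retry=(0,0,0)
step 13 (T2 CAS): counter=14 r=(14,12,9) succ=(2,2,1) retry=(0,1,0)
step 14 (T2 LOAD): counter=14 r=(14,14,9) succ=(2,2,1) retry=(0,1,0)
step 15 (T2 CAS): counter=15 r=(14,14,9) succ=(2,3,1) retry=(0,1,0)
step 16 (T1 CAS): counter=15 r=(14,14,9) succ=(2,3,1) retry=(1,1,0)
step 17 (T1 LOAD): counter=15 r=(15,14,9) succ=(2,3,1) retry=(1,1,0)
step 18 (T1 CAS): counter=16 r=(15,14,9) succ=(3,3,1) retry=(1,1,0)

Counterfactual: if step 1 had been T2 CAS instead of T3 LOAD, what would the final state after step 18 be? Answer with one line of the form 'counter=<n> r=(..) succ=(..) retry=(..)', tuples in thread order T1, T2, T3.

(re-executing from step 1 with the substitution; state before step 1: counter=9 r=(0,0,0) succ=(0,0,0) retry=(0,0,0))
step 1 (T2 CAS): counter=9 r=(0,0,0) succ=(0,0,0) retry=(0,1,0)
step 2 (T3 CAS): counter=9 r=(0,0,0) succ=(0,0,0) retry=(0,1,1)
step 3 (T2 LOAD): counter=9 r=(0,9,0) succ=(0,0,0) retry=(0,1,1)
step 4 (T2 CAS): counter=10 r=(0,9,0) succ=(0,1,0) retry=(0,1,1)
step 5 (T2 LOAD): counter=10 r=(0,10,0) succ=(0,1,0) retry=(0,1,1)
step 6 (T2 CAS): counter=11 r=(0,10,0) succ=(0,2,0) retry=(0,1,1)
step 7 (T2 LOAD): counter=11 r=(0,11,0) succ=(0,2,0) retry=(0,1,1)
step 8 (T1 LOAD): counter=11 r=(11,11,0) succ=(0,2,0) retry=(0,1,1)
step 9 (T1 CAS): counter=12 r=(11,11,0) succ=(1,2,0) retry=(0,1,1)
step 10 (T1 LOAD): counter=12 r=(12,11,0) succ=(1,2,0) retry=(0,1,1)
step 11 (T1 CAS): counter=13 r=(12,11,0) succ=(2,2,0) retry=(0,1,1)
step 12 (T1 LOAD): counter=13 r=(13,11,0) succ=(2,2,0) retry=(0,1,1)
step 13 (T2 CAS): counter=13 r=(13,11,0) succ=(2,2,0) retry=(0,2,1)
step 14 (T2 LOAD): counter=13 r=(13,13,0) succ=(2,2,0) retry=(0,2,1)
step 15 (T2 CAS): counter=14 r=(13,13,0) succ=(2,3,0) retry=(0,2,1)
step 16 (T1 CAS): counter=14 r=(13,13,0) succ=(2,3,0) retry=(1,2,1)
step 17 (T1 LOAD): counter=14 r=(14,13,0) succ=(2,3,0) retry=(1,2,1)
step 18 (T1 CAS): counter=15 r=(14,13,0) succ=(3,3,0) retry=(1,2,1)

counter=15 r=(14,13,0) succ=(3,3,0) retry=(1,2,1)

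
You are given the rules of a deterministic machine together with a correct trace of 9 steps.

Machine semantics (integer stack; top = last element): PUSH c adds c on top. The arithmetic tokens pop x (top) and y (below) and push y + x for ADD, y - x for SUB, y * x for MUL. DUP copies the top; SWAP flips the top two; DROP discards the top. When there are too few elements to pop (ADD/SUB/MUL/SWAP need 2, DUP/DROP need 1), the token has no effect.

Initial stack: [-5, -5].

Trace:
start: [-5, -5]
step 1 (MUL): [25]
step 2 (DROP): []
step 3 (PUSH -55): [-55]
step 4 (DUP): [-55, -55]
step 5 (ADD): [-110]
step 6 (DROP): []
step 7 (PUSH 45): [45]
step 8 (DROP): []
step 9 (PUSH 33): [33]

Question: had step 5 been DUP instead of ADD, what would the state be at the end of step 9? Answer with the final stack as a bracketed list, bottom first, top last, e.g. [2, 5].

(re-executing from step 5 with the substitution; state before step 5: [-55, -55])
step 5 (DUP): [-55, -55, -55]
step 6 (DROP): [-55, -55]
step 7 (PUSH 45): [-55, -55, 45]
step 8 (DROP): [-55, -55]
step 9 (PUSH 33): [-55, -55, 33]

[-55, -55, 33]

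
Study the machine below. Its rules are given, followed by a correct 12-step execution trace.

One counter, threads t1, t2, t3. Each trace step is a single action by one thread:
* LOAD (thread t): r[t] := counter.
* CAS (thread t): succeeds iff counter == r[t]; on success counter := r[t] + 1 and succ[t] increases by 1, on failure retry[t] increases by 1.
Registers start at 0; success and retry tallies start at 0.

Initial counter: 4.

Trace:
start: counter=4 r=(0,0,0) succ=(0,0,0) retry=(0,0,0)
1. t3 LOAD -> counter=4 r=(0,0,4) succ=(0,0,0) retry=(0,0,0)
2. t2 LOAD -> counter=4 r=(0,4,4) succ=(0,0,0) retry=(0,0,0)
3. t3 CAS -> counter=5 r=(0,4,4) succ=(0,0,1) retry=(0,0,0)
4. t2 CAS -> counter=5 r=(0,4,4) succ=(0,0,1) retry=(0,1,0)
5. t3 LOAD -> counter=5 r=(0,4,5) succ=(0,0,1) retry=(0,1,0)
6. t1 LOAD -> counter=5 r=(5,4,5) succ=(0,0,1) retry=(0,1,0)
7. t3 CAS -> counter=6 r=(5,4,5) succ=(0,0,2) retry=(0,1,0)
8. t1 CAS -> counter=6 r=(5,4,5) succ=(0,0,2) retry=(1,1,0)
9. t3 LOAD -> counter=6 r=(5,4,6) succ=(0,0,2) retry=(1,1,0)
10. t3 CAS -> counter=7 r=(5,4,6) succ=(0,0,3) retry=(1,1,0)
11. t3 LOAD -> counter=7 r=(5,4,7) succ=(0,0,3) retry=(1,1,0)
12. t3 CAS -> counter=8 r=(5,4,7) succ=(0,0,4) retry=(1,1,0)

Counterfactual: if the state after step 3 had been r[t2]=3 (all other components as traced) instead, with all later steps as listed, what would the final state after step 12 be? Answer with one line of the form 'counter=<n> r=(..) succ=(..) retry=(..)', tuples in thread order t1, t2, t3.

counter=8 r=(5,3,7) succ=(0,0,4) retry=(1,1,0)

state after step 3 := counter=5 r=(0,3,4) succ=(0,0,1) retry=(0,0,0)
4. t2 CAS -> counter=5 r=(0,3,4) succ=(0,0,1) retry=(0,1,0)
5. t3 LOAD -> counter=5 r=(0,3,5) succ=(0,0,1) retry=(0,1,0)
6. t1 LOAD -> counter=5 r=(5,3,5) succ=(0,0,1) retry=(0,1,0)
7. t3 CAS -> counter=6 r=(5,3,5) succ=(0,0,2) retry=(0,1,0)
8. t1 CAS -> counter=6 r=(5,3,5) succ=(0,0,2) retry=(1,1,0)
9. t3 LOAD -> counter=6 r=(5,3,6) succ=(0,0,2) retry=(1,1,0)
10. t3 CAS -> counter=7 r=(5,3,6) succ=(0,0,3) retry=(1,1,0)
11. t3 LOAD -> counter=7 r=(5,3,7) succ=(0,0,3) retry=(1,1,0)
12. t3 CAS -> counter=8 r=(5,3,7) succ=(0,0,4) retry=(1,1,0)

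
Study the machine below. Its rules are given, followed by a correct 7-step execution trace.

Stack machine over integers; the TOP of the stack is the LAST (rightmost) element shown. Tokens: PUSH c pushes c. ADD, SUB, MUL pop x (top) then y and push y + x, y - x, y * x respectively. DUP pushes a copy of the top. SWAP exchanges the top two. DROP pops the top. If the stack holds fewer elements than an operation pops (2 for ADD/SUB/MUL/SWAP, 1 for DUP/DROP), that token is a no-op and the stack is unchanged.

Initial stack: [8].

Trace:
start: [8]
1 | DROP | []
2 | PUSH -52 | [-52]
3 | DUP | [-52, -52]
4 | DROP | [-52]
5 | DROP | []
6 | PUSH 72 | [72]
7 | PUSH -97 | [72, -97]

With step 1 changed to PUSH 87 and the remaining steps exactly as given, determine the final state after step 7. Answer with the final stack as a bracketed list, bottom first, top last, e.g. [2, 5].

[8, 87, 72, -97]

(re-executing from step 1 with the substitution; state before step 1: [8])
1 | PUSH 87 | [8, 87]
2 | PUSH -52 | [8, 87, -52]
3 | DUP | [8, 87, -52, -52]
4 | DROP | [8, 87, -52]
5 | DROP | [8, 87]
6 | PUSH 72 | [8, 87, 72]
7 | PUSH -97 | [8, 87, 72, -97]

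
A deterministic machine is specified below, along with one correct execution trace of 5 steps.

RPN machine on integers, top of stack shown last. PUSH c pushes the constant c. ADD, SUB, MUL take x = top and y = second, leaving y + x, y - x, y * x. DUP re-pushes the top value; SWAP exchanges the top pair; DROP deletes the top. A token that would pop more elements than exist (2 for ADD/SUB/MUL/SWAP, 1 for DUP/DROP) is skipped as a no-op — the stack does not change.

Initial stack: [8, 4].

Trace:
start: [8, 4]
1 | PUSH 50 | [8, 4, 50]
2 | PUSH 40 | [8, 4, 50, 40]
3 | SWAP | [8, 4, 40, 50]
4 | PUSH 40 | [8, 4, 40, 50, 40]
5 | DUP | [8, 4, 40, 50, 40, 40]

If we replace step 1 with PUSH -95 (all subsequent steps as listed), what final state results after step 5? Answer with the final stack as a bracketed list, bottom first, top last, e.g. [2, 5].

(re-executing from step 1 with the substitution; state before step 1: [8, 4])
1 | PUSH -95 | [8, 4, -95]
2 | PUSH 40 | [8, 4, -95, 40]
3 | SWAP | [8, 4, 40, -95]
4 | PUSH 40 | [8, 4, 40, -95, 40]
5 | DUP | [8, 4, 40, -95, 40, 40]

[8, 4, 40, -95, 40, 40]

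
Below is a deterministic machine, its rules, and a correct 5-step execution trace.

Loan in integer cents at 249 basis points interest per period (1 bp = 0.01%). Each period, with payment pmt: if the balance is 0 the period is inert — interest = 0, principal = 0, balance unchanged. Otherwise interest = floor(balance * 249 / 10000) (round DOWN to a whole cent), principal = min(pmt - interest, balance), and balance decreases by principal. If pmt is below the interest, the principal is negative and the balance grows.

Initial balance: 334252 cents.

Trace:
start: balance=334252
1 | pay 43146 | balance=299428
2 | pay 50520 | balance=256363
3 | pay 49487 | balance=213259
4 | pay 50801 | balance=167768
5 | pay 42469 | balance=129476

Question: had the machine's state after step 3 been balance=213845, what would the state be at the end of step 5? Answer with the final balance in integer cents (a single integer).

130091

state after step 3 := balance=213845
4 | pay 50801 | balance=168368
5 | pay 42469 | balance=130091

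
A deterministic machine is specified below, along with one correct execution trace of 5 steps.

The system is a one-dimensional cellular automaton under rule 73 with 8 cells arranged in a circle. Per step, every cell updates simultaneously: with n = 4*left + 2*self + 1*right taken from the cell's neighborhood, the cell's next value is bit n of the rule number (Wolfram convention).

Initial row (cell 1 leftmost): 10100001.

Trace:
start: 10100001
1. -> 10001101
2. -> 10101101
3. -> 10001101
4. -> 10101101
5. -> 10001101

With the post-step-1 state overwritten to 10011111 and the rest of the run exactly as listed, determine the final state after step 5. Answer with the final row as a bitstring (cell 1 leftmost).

10010110

state after step 1 := 10011111
2. -> 10010000
3. -> 00000110
4. -> 11110110
5. -> 10010110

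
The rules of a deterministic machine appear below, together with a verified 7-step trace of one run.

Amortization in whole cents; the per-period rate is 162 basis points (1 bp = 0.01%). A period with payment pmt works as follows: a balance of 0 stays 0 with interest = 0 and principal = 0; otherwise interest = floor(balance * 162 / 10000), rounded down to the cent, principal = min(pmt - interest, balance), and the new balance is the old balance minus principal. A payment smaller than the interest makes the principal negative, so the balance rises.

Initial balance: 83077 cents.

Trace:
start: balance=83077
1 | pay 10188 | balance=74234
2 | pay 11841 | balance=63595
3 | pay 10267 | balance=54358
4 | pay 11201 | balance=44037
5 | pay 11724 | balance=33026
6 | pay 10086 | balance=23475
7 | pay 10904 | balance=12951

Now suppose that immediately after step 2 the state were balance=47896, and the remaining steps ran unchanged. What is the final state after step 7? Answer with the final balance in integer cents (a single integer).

0

state after step 2 := balance=47896
3 | pay 10267 | balance=38404
4 | pay 11201 | balance=27825
5 | pay 11724 | balance=16551
6 | pay 10086 | balance=6733
7 | pay 10904 | balance=0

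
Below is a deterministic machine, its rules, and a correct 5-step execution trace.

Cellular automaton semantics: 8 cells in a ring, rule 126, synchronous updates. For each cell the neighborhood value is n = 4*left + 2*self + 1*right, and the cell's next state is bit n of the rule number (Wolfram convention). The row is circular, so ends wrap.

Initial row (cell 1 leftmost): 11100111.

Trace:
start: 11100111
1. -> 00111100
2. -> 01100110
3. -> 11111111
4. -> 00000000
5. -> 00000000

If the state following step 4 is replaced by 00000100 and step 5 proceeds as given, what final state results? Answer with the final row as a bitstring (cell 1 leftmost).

state after step 4 := 00000100
5. -> 00001110

00001110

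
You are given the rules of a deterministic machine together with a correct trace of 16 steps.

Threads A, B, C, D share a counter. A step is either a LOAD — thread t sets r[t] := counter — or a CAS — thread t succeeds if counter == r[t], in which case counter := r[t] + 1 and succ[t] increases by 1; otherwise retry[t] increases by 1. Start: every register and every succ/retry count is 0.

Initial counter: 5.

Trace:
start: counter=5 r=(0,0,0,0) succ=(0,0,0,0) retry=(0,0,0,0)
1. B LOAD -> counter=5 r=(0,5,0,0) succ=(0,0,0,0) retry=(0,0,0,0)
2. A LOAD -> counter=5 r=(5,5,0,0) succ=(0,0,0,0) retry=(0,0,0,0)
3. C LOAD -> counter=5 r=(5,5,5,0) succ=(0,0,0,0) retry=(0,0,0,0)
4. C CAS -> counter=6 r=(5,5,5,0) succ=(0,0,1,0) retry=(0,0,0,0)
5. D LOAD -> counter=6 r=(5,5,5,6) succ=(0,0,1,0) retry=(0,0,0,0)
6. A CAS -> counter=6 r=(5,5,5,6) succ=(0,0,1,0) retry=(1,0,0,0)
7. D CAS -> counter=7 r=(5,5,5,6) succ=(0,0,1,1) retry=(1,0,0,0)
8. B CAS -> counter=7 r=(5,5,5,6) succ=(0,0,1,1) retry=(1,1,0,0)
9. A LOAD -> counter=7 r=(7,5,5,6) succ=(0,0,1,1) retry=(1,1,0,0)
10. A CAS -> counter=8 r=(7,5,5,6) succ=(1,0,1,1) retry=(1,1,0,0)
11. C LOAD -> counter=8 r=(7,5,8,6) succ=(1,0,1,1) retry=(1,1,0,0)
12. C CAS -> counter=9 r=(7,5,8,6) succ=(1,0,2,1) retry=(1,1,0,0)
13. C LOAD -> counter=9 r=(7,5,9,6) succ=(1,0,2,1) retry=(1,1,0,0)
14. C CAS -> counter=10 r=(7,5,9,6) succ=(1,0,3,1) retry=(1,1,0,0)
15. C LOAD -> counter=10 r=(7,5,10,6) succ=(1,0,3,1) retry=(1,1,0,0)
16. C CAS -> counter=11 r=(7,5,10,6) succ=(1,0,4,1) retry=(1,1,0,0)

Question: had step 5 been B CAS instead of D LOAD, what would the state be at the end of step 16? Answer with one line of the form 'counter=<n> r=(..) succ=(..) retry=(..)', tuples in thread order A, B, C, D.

(re-executing from step 5 with the substitution; state before step 5: counter=6 r=(5,5,5,0) succ=(0,0,1,0) retry=(0,0,0,0))
5. B CAS -> counter=6 r=(5,5,5,0) succ=(0,0,1,0) retry=(0,1,0,0)
6. A CAS -> counter=6 r=(5,5,5,0) succ=(0,0,1,0) retry=(1,1,0,0)
7. D CAS -> counter=6 r=(5,5,5,0) succ=(0,0,1,0) retry=(1,1,0,1)
8. B CAS -> counter=6 r=(5,5,5,0) succ=(0,0,1,0) retry=(1,2,0,1)
9. A LOAD -> counter=6 r=(6,5,5,0) succ=(0,0,1,0) retry=(1,2,0,1)
10. A CAS -> counter=7 r=(6,5,5,0) succ=(1,0,1,0) retry=(1,2,0,1)
11. C LOAD -> counter=7 r=(6,5,7,0) succ=(1,0,1,0) retry=(1,2,0,1)
12. C CAS -> counter=8 r=(6,5,7,0) succ=(1,0,2,0) retry=(1,2,0,1)
13. C LOAD -> counter=8 r=(6,5,8,0) succ=(1,0,2,0) retry=(1,2,0,1)
14. C CAS -> counter=9 r=(6,5,8,0) succ=(1,0,3,0) retry=(1,2,0,1)
15. C LOAD -> counter=9 r=(6,5,9,0) succ=(1,0,3,0) retry=(1,2,0,1)
16. C CAS -> counter=10 r=(6,5,9,0) succ=(1,0,4,0) retry=(1,2,0,1)

counter=10 r=(6,5,9,0) succ=(1,0,4,0) retry=(1,2,0,1)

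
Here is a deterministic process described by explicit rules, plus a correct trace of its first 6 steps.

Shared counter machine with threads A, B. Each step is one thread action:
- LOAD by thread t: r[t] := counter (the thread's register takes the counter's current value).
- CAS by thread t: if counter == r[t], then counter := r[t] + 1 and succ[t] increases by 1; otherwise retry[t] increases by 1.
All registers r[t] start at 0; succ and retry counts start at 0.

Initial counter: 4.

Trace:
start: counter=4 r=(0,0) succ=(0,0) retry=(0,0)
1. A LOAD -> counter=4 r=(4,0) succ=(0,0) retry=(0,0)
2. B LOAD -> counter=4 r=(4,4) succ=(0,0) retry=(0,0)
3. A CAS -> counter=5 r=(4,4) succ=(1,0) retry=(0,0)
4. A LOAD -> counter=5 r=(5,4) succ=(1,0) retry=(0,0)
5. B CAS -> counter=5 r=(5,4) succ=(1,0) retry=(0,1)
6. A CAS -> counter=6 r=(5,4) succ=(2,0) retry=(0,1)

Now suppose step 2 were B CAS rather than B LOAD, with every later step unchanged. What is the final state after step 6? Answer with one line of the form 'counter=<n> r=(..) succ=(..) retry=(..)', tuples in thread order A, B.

(re-executing from step 2 with the substitution; state before step 2: counter=4 r=(4,0) succ=(0,0) retry=(0,0))
2. B CAS -> counter=4 r=(4,0) succ=(0,0) retry=(0,1)
3. A CAS -> counter=5 r=(4,0) succ=(1,0) retry=(0,1)
4. A LOAD -> counter=5 r=(5,0) succ=(1,0) retry=(0,1)
5. B CAS -> counter=5 r=(5,0) succ=(1,0) retry=(0,2)
6. A CAS -> counter=6 r=(5,0) succ=(2,0) retry=(0,2)

counter=6 r=(5,0) succ=(2,0) retry=(0,2)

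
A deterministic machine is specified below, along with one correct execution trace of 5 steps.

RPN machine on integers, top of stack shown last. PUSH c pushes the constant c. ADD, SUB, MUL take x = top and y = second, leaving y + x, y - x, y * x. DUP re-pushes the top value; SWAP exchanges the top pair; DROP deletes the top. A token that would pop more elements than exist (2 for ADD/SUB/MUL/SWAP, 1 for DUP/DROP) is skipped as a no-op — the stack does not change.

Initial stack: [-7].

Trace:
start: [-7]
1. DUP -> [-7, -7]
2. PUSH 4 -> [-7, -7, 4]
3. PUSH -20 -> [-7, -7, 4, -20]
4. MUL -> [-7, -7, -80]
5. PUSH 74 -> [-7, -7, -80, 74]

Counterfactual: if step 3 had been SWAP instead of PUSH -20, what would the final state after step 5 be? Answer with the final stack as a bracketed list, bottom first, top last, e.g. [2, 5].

[-7, -28, 74]

(re-executing from step 3 with the substitution; state before step 3: [-7, -7, 4])
3. SWAP -> [-7, 4, -7]
4. MUL -> [-7, -28]
5. PUSH 74 -> [-7, -28, 74]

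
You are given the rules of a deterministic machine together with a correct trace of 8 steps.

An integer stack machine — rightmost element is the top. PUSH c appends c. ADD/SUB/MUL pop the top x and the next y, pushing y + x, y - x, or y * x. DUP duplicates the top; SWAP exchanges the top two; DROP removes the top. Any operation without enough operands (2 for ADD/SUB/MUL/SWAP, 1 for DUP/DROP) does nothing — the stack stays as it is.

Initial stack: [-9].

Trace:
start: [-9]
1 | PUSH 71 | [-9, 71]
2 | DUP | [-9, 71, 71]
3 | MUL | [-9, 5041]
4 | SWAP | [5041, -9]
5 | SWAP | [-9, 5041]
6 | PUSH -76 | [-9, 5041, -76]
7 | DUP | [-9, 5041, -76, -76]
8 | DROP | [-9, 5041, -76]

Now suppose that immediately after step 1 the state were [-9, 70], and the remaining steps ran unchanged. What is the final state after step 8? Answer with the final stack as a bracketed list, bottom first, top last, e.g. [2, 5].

state after step 1 := [-9, 70]
2 | DUP | [-9, 70, 70]
3 | MUL | [-9, 4900]
4 | SWAP | [4900, -9]
5 | SWAP | [-9, 4900]
6 | PUSH -76 | [-9, 4900, -76]
7 | DUP | [-9, 4900, -76, -76]
8 | DROP | [-9, 4900, -76]

[-9, 4900, -76]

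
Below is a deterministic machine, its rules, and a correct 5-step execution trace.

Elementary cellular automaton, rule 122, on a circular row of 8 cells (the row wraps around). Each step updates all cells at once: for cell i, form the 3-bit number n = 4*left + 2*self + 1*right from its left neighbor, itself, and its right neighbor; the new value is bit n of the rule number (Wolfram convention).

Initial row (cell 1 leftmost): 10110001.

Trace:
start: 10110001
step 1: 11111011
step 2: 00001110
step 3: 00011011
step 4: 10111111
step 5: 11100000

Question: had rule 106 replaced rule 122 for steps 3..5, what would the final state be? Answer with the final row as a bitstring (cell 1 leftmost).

01100100

(re-executing steps 3..5 under rule 106; state before step 3: 00001110)
step 3: 00011010
step 4: 00111100
step 5: 01100100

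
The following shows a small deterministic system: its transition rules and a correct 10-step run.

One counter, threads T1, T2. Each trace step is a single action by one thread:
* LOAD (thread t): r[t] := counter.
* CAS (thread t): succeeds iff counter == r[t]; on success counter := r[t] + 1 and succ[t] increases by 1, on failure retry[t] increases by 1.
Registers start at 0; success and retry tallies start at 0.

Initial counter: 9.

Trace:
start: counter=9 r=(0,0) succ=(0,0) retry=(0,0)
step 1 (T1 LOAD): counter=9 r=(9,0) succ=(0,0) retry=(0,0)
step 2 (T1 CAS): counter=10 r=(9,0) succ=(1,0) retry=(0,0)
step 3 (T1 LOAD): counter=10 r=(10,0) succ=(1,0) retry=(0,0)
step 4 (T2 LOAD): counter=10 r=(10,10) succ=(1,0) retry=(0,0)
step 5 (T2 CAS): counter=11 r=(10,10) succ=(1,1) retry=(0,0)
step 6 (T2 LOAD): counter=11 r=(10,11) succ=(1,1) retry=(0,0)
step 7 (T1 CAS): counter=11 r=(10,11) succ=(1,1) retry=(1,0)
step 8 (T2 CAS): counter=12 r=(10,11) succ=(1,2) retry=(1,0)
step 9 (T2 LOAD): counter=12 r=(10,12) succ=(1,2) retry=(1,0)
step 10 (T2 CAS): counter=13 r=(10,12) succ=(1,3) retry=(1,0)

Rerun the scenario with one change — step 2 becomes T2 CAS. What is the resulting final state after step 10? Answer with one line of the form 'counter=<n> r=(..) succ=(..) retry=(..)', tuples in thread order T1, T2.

(re-executing from step 2 with the substitution; state before step 2: counter=9 r=(9,0) succ=(0,0) retry=(0,0))
step 2 (T2 CAS): counter=9 r=(9,0) succ=(0,0) retry=(0,1)
step 3 (T1 LOAD): counter=9 r=(9,0) succ=(0,0) retry=(0,1)
step 4 (T2 LOAD): counter=9 r=(9,9) succ=(0,0) retry=(0,1)
step 5 (T2 CAS): counter=10 r=(9,9) succ=(0,1) retry=(0,1)
step 6 (T2 LOAD): counter=10 r=(9,10) succ=(0,1) retry=(0,1)
step 7 (T1 CAS): counter=10 r=(9,10) succ=(0,1) retry=(1,1)
step 8 (T2 CAS): counter=11 r=(9,10) succ=(0,2) retry=(1,1)
step 9 (T2 LOAD): counter=11 r=(9,11) succ=(0,2) retry=(1,1)
step 10 (T2 CAS): counter=12 r=(9,11) succ=(0,3) retry=(1,1)

counter=12 r=(9,11) succ=(0,3) retry=(1,1)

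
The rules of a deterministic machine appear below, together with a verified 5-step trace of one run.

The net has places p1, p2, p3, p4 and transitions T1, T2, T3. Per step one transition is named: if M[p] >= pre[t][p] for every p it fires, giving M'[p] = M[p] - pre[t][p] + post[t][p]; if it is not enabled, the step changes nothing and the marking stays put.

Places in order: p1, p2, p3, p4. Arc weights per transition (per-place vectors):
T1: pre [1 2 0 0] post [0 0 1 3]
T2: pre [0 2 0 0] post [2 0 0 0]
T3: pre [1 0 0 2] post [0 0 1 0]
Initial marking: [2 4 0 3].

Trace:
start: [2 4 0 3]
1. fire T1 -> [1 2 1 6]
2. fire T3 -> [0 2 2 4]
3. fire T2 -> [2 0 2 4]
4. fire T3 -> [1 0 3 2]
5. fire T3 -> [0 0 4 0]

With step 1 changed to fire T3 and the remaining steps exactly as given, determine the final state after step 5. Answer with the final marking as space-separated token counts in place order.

(re-executing from step 1 with the substitution; state before step 1: [2 4 0 3])
1. fire T3 -> [1 4 1 1]
2. fire T3 -> [1 4 1 1]
3. fire T2 -> [3 2 1 1]
4. fire T3 -> [3 2 1 1]
5. fire T3 -> [3 2 1 1]

3 2 1 1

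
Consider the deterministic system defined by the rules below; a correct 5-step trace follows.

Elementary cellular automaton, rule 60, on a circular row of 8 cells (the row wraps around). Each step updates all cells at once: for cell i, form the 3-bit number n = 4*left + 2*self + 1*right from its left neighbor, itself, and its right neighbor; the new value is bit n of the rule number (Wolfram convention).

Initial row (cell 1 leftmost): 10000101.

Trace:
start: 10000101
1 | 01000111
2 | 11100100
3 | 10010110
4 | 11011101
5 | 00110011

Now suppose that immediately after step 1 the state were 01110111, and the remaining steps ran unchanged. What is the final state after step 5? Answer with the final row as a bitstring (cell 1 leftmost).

00000000

state after step 1 := 01110111
2 | 11001100
3 | 10101010
4 | 11111111
5 | 00000000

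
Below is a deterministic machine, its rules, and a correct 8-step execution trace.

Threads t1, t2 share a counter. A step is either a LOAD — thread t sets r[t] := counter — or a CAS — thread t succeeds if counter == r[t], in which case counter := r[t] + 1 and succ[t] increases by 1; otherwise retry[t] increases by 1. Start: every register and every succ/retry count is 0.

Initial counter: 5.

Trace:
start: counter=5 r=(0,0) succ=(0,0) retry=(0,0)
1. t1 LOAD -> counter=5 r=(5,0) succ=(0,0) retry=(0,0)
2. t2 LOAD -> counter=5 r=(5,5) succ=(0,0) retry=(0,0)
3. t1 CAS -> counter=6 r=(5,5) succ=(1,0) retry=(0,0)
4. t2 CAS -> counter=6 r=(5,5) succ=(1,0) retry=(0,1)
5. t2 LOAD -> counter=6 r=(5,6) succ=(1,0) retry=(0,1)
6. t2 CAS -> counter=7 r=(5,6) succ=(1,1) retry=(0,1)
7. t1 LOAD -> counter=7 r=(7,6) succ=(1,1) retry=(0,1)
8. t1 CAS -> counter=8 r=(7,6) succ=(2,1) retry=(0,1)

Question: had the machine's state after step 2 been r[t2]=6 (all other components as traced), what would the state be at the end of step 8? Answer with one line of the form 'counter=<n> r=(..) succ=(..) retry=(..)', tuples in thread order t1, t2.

state after step 2 := counter=5 r=(5,6) succ=(0,0) retry=(0,0)
3. t1 CAS -> counter=6 r=(5,6) succ=(1,0) retry=(0,0)
4. t2 CAS -> counter=7 r=(5,6) succ=(1,1) retry=(0,0)
5. t2 LOAD -> counter=7 r=(5,7) succ=(1,1) retry=(0,0)
6. t2 CAS -> counter=8 r=(5,7) succ=(1,2) retry=(0,0)
7. t1 LOAD -> counter=8 r=(8,7) succ=(1,2) retry=(0,0)
8. t1 CAS -> counter=9 r=(8,7) succ=(2,2) retry=(0,0)

counter=9 r=(8,7) succ=(2,2) retry=(0,0)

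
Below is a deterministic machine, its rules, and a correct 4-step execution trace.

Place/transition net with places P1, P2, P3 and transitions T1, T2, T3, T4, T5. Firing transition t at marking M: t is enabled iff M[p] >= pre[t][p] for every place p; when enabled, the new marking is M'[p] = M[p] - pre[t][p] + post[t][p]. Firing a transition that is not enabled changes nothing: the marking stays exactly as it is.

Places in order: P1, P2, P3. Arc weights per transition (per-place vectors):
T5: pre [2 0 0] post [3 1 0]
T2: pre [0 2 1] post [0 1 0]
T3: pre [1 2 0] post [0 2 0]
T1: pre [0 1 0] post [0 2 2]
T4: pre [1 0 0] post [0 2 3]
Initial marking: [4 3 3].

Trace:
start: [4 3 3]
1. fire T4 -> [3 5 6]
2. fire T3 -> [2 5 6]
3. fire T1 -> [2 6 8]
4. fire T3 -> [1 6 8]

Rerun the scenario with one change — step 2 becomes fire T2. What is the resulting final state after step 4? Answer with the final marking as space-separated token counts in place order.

2 5 7

(re-executing from step 2 with the substitution; state before step 2: [3 5 6])
2. fire T2 -> [3 4 5]
3. fire T1 -> [3 5 7]
4. fire T3 -> [2 5 7]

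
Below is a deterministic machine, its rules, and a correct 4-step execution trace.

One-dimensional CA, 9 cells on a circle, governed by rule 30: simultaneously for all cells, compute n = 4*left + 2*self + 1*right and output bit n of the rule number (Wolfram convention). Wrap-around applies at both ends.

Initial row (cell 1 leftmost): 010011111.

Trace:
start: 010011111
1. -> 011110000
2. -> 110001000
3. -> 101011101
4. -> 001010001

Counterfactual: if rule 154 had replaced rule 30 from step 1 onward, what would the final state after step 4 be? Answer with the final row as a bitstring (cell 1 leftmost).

(re-executing steps 1..4 under rule 154; state before step 1: 010011111)
1. -> 001111110
2. -> 011111101
3. -> 011111000
4. -> 111110100

111110100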